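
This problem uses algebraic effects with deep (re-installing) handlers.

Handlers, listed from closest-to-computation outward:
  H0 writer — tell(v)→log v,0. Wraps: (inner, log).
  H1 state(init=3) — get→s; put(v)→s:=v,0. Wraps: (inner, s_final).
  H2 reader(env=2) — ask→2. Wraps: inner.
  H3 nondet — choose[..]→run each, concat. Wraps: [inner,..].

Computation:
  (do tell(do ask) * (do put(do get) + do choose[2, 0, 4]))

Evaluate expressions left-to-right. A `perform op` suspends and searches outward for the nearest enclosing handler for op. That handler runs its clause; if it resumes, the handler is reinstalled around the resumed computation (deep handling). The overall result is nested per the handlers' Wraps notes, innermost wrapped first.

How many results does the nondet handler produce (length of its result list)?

Answer: 3

Evaluation trace:
ask @ H2 ⇒ 2
tell(2) @ H0 ⇒ log+=2
get @ H1 ⇒ 3
put(3) @ H1 ⇒ s:=3
choose[2, 0, 4] @ H3
  branch[0] choose=2:
    H0 returns (0, (2))
    H1 returns ((0, (2)), 3)
    H2 returns ((0, (2)), 3)
    H3 returns [((0, (2)), 3)]
  branch[1] choose=0:
    H0 returns (0, (2))
    H1 returns ((0, (2)), 3)
    H2 returns ((0, (2)), 3)
    H3 returns [((0, (2)), 3)]
  branch[2] choose=4:
    H0 returns (0, (2))
    H1 returns ((0, (2)), 3)
    H2 returns ((0, (2)), 3)
    H3 returns [((0, (2)), 3)]
= [((0, (2)), 3), ((0, (2)), 3), ((0, (2)), 3)]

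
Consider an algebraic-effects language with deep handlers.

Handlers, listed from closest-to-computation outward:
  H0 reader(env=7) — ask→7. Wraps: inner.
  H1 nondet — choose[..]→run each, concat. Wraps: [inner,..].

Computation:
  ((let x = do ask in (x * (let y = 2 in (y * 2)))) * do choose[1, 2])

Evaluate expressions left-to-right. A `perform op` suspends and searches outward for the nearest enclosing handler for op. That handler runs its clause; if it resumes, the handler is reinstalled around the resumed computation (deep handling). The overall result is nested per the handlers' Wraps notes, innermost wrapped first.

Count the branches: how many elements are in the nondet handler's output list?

Answer: 2

Evaluation trace:
ask @ H0 ⇒ 7
choose[1, 2] @ H1
  branch[0] choose=1:
    H0 returns 28
    H1 returns [28]
  branch[1] choose=2:
    H0 returns 56
    H1 returns [56]
= [28, 56]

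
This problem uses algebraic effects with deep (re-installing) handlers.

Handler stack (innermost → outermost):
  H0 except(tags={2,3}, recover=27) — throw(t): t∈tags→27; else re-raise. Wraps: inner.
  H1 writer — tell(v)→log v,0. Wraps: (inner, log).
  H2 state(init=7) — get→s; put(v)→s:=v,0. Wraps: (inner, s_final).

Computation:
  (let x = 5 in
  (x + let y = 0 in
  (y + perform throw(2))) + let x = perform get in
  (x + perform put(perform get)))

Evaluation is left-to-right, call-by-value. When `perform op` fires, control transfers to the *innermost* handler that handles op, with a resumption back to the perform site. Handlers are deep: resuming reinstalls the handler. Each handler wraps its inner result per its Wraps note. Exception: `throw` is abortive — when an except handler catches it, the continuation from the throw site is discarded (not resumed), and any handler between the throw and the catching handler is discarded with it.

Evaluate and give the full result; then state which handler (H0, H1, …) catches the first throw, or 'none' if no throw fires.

Answer: ((27, ()), 7) ; first throw caught by: H0

Evaluation trace:
throw(2) @ H0 caught ⇒ 27
H1 returns (27, ())
H2 returns ((27, ()), 7)
= ((27, ()), 7)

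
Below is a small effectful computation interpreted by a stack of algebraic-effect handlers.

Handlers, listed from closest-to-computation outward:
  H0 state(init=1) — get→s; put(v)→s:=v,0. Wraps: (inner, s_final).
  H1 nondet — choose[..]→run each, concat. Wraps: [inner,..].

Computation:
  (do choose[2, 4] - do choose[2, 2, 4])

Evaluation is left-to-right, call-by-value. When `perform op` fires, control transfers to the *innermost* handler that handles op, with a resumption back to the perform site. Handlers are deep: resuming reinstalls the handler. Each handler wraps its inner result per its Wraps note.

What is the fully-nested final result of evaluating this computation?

Answer: [(0, 1), (0, 1), (-2, 1), (2, 1), (2, 1), (0, 1)]

Step-by-step:
choose[2, 4] @ H1
  branch[0] choose=2:
    choose[2, 2, 4] @ H1
      branch[0] choose=2:
        H0 returns (0, 1)
        H1 returns [(0, 1)]
      branch[1] choose=2:
        H0 returns (0, 1)
        H1 returns [(0, 1)]
      branch[2] choose=4:
        H0 returns (-2, 1)
        H1 returns [(-2, 1)]
  branch[1] choose=4:
    choose[2, 2, 4] @ H1
      branch[0] choose=2:
        H0 returns (2, 1)
        H1 returns [(2, 1)]
      branch[1] choose=2:
        H0 returns (2, 1)
        H1 returns [(2, 1)]
      branch[2] choose=4:
        H0 returns (0, 1)
        H1 returns [(0, 1)]
= [(0, 1), (0, 1), (-2, 1), (2, 1), (2, 1), (0, 1)]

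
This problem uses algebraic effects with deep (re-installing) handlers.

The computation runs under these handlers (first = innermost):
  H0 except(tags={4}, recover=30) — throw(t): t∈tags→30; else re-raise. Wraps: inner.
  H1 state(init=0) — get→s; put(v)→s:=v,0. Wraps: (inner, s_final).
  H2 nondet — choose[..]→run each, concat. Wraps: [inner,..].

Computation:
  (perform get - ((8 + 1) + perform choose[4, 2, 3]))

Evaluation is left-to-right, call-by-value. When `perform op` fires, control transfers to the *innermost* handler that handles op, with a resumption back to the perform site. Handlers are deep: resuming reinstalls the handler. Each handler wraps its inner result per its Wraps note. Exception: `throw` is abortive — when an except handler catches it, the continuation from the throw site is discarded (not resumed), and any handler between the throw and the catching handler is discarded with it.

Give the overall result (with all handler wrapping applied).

Answer: [(-13, 0), (-11, 0), (-12, 0)]

Step-by-step:
get @ H1 ⇒ 0
choose[4, 2, 3] @ H2
  branch[0] choose=4:
    H0 returns -13
    H1 returns (-13, 0)
    H2 returns [(-13, 0)]
  branch[1] choose=2:
    H0 returns -11
    H1 returns (-11, 0)
    H2 returns [(-11, 0)]
  branch[2] choose=3:
    H0 returns -12
    H1 returns (-12, 0)
    H2 returns [(-12, 0)]
= [(-13, 0), (-11, 0), (-12, 0)]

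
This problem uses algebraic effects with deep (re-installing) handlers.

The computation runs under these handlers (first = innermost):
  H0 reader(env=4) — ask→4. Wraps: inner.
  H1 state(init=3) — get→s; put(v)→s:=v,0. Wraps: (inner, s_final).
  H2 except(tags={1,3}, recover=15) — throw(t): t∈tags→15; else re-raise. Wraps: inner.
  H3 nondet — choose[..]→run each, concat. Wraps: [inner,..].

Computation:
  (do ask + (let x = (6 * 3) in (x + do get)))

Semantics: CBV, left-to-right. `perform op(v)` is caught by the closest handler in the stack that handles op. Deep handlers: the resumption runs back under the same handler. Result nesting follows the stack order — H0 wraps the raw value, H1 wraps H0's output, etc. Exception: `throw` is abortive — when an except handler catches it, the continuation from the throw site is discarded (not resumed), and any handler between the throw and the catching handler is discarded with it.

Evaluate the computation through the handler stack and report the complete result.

Working:
ask @ H0 ⇒ 4
get @ H1 ⇒ 3
H0 returns 25
H1 returns (25, 3)
H2 returns (25, 3)
H3 returns [(25, 3)]
= [(25, 3)]

Answer: [(25, 3)]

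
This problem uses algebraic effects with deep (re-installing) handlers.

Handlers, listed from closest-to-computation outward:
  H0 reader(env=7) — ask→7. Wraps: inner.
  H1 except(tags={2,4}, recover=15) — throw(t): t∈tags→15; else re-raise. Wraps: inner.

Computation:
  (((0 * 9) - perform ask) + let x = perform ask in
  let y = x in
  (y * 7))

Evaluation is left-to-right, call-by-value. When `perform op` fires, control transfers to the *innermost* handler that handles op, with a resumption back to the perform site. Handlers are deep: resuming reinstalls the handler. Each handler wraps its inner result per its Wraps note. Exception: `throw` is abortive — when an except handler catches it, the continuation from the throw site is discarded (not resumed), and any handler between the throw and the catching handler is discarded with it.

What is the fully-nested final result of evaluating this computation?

Answer: 42

Step-by-step:
ask @ H0 ⇒ 7
ask @ H0 ⇒ 7
H0 returns 42
H1 returns 42
= 42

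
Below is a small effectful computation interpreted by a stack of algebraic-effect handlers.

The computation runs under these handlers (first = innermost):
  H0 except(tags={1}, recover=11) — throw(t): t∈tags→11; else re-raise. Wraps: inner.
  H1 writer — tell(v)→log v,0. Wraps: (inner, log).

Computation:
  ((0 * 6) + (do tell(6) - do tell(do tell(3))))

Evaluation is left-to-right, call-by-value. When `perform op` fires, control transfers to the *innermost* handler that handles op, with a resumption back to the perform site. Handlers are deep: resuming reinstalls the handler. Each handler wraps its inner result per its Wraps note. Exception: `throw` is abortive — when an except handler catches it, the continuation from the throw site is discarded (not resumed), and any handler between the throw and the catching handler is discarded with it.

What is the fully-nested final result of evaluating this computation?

Working:
tell(6) @ H1 ⇒ log+=6
tell(3) @ H1 ⇒ log+=3
tell(0) @ H1 ⇒ log+=0
H0 returns 0
H1 returns (0, (6, 3, 0))
= (0, (6, 3, 0))

Answer: (0, (6, 3, 0))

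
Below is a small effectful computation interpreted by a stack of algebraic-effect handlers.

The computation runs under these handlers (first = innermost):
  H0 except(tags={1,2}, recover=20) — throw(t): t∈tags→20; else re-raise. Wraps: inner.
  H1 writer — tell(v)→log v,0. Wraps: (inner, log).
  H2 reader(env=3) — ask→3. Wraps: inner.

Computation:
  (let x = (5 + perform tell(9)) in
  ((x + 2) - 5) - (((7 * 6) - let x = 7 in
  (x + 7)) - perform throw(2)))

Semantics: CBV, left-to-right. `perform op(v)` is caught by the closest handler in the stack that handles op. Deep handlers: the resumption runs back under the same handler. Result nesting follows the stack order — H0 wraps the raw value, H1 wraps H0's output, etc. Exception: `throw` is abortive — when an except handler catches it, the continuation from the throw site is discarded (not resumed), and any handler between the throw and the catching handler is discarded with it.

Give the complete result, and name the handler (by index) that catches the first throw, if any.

Evaluation trace:
tell(9) @ H1 ⇒ log+=9
throw(2) @ H0 caught ⇒ 20
H1 returns (20, (9))
H2 returns (20, (9))
= (20, (9))

Answer: (20, (9)) ; first throw caught by: H0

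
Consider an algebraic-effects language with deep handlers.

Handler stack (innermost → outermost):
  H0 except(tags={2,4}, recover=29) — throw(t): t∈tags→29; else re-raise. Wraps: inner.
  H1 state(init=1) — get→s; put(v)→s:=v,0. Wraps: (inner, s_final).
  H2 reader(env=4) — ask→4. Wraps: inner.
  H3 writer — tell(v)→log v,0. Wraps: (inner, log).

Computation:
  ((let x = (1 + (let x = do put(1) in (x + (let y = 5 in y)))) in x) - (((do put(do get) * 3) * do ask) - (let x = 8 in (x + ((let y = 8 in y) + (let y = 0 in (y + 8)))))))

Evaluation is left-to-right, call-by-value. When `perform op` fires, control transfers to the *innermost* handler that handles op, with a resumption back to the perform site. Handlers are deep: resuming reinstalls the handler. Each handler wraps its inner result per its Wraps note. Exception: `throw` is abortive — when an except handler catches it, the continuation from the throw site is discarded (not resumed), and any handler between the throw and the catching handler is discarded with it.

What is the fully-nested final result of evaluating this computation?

Step-by-step:
put(1) @ H1 ⇒ s:=1
get @ H1 ⇒ 1
put(1) @ H1 ⇒ s:=1
ask @ H2 ⇒ 4
H0 returns 30
H1 returns (30, 1)
H2 returns (30, 1)
H3 returns ((30, 1), ())
= ((30, 1), ())

Answer: ((30, 1), ())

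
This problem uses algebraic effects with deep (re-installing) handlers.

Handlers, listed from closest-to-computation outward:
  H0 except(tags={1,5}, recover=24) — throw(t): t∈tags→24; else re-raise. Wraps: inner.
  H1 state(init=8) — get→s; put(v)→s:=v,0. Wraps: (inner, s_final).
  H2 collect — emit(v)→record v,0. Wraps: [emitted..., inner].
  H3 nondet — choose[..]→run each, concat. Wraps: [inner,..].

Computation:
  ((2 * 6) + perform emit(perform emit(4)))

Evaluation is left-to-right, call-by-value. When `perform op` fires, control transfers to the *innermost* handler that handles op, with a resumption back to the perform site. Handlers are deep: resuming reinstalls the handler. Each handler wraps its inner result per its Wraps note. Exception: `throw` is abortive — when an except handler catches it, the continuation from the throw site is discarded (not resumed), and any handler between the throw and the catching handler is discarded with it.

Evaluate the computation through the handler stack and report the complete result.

Answer: [[4, 0, (12, 8)]]

Evaluation trace:
emit(4) @ H2 ⇒ out+=4
emit(0) @ H2 ⇒ out+=0
H0 returns 12
H1 returns (12, 8)
H2 returns [4, 0, (12, 8)]
H3 returns [[4, 0, (12, 8)]]
= [[4, 0, (12, 8)]]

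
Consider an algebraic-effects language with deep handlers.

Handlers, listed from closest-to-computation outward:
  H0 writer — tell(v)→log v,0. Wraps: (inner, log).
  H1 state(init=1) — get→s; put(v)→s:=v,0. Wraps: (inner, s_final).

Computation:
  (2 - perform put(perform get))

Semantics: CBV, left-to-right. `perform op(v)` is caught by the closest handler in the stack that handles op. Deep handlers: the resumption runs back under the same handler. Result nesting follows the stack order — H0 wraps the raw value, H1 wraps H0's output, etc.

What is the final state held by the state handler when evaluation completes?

Answer: 1

Step-by-step:
get @ H1 ⇒ 1
put(1) @ H1 ⇒ s:=1
H0 returns (2, ())
H1 returns ((2, ()), 1)
= ((2, ()), 1)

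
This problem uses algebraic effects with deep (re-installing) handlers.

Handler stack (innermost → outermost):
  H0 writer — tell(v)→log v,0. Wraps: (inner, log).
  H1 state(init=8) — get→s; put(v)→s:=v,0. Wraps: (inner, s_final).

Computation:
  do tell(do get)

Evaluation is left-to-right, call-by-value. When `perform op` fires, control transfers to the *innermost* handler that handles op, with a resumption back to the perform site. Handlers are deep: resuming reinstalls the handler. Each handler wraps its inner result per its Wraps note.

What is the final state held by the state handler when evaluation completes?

Answer: 8

Step-by-step:
get @ H1 ⇒ 8
tell(8) @ H0 ⇒ log+=8
H0 returns (0, (8))
H1 returns ((0, (8)), 8)
= ((0, (8)), 8)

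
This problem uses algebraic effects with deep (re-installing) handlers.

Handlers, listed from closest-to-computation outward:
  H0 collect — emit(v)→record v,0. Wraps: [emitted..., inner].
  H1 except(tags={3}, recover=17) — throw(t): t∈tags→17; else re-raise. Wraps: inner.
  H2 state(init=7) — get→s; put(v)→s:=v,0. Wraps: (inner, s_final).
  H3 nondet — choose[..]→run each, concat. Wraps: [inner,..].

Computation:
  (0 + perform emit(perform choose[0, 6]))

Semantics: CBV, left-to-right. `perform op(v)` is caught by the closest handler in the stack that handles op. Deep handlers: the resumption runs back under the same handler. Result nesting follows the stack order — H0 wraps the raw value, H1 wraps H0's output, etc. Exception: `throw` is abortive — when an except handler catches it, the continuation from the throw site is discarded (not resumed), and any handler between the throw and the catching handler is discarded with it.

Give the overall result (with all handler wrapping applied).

Evaluation trace:
choose[0, 6] @ H3
  branch[0] choose=0:
    emit(0) @ H0 ⇒ out+=0
    H0 returns [0, 0]
    H1 returns [0, 0]
    H2 returns ([0, 0], 7)
    H3 returns [([0, 0], 7)]
  branch[1] choose=6:
    emit(6) @ H0 ⇒ out+=6
    H0 returns [6, 0]
    H1 returns [6, 0]
    H2 returns ([6, 0], 7)
    H3 returns [([6, 0], 7)]
= [([0, 0], 7), ([6, 0], 7)]

Answer: [([0, 0], 7), ([6, 0], 7)]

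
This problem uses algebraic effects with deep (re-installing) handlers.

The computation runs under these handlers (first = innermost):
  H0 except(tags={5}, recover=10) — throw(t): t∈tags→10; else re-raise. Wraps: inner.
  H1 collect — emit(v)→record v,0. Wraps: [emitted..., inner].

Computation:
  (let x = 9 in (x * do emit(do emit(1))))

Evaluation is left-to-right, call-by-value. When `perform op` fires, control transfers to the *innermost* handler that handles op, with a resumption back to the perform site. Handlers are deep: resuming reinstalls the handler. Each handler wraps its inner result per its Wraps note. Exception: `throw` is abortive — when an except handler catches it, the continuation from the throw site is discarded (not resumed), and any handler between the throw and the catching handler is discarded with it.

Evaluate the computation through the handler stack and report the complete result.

Answer: [1, 0, 0]

Evaluation trace:
emit(1) @ H1 ⇒ out+=1
emit(0) @ H1 ⇒ out+=0
H0 returns 0
H1 returns [1, 0, 0]
= [1, 0, 0]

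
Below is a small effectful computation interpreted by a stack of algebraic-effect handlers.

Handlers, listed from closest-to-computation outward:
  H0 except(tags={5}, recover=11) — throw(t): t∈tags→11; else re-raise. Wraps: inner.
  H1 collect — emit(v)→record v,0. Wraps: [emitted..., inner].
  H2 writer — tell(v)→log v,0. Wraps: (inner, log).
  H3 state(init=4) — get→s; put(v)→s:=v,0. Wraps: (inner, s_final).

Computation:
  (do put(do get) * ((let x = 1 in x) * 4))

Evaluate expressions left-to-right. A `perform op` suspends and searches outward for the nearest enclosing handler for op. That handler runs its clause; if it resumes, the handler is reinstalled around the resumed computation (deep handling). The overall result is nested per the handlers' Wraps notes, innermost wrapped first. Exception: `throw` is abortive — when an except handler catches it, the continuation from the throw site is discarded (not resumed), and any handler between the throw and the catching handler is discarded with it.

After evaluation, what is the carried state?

Step-by-step:
get @ H3 ⇒ 4
put(4) @ H3 ⇒ s:=4
H0 returns 0
H1 returns [0]
H2 returns ([0], ())
H3 returns (([0], ()), 4)
= (([0], ()), 4)

Answer: 4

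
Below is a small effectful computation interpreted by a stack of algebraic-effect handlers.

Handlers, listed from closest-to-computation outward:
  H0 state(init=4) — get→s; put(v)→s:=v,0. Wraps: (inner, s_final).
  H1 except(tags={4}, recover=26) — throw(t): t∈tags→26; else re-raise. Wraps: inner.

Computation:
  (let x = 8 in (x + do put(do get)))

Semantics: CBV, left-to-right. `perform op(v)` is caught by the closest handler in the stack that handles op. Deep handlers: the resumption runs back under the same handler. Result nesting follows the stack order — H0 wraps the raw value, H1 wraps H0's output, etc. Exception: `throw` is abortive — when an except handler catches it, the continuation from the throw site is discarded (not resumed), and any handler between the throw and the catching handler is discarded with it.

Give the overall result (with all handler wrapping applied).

Answer: (8, 4)

Working:
get @ H0 ⇒ 4
put(4) @ H0 ⇒ s:=4
H0 returns (8, 4)
H1 returns (8, 4)
= (8, 4)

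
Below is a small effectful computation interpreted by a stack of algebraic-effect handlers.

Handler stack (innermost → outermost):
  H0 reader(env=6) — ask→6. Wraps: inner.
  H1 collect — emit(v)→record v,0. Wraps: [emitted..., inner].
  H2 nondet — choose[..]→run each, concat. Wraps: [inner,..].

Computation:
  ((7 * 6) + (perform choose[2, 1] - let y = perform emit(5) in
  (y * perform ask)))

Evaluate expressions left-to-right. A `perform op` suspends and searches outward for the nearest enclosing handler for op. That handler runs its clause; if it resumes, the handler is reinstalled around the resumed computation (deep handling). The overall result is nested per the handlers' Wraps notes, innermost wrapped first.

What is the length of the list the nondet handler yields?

Answer: 2

Step-by-step:
choose[2, 1] @ H2
  branch[0] choose=2:
    emit(5) @ H1 ⇒ out+=5
    ask @ H0 ⇒ 6
    H0 returns 44
    H1 returns [5, 44]
    H2 returns [[5, 44]]
  branch[1] choose=1:
    emit(5) @ H1 ⇒ out+=5
    ask @ H0 ⇒ 6
    H0 returns 43
    H1 returns [5, 43]
    H2 returns [[5, 43]]
= [[5, 44], [5, 43]]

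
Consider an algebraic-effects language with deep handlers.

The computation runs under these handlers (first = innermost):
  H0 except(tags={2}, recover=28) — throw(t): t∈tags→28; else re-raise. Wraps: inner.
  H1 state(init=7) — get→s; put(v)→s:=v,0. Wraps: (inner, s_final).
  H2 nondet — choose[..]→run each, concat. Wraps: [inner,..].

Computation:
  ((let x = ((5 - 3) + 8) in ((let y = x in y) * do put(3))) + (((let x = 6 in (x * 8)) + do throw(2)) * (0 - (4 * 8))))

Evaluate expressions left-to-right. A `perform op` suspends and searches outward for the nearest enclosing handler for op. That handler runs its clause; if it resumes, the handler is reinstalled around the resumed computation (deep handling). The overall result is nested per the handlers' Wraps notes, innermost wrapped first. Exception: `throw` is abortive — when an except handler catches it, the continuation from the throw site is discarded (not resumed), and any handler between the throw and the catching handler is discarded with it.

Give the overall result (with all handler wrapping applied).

Step-by-step:
put(3) @ H1 ⇒ s:=3
throw(2) @ H0 caught ⇒ 28
H1 returns (28, 3)
H2 returns [(28, 3)]
= [(28, 3)]

Answer: [(28, 3)]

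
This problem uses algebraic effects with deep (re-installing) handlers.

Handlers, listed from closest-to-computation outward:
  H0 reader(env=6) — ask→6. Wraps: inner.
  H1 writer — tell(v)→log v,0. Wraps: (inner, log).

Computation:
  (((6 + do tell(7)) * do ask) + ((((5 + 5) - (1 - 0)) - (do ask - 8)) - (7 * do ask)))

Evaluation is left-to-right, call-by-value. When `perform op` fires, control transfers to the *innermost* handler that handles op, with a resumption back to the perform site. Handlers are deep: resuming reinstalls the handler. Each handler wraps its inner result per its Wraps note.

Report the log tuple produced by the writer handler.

Working:
tell(7) @ H1 ⇒ log+=7
ask @ H0 ⇒ 6
ask @ H0 ⇒ 6
ask @ H0 ⇒ 6
H0 returns 5
H1 returns (5, (7))
= (5, (7))

Answer: (7)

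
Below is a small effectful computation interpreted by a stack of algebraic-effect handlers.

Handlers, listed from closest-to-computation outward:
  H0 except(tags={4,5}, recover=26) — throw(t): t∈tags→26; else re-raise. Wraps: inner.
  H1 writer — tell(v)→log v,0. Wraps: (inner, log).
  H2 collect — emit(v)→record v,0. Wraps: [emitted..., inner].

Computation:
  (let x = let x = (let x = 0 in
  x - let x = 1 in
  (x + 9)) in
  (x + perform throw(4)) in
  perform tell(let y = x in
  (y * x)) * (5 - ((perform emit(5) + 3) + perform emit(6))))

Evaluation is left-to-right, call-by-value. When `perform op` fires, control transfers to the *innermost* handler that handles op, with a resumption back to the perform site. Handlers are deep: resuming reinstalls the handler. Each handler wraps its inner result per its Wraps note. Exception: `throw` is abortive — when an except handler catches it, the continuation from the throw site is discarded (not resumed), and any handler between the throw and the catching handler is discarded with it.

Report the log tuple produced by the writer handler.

Answer: ()

Evaluation trace:
throw(4) @ H0 caught ⇒ 26
H1 returns (26, ())
H2 returns [(26, ())]
= [(26, ())]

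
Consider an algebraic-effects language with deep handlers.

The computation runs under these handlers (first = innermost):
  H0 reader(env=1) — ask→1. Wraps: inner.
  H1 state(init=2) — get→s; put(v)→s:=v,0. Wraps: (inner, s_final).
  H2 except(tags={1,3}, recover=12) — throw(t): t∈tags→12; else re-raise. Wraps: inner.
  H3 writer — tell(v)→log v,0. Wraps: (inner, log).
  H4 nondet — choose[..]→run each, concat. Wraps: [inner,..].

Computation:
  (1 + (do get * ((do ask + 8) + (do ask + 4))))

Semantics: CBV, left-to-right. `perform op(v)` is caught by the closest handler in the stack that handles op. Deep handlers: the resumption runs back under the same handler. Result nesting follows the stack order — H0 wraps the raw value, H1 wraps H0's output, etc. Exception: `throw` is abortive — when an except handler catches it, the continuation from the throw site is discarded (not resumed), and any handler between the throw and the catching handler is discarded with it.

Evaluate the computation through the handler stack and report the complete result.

Answer: [((29, 2), ())]

Step-by-step:
get @ H1 ⇒ 2
ask @ H0 ⇒ 1
ask @ H0 ⇒ 1
H0 returns 29
H1 returns (29, 2)
H2 returns (29, 2)
H3 returns ((29, 2), ())
H4 returns [((29, 2), ())]
= [((29, 2), ())]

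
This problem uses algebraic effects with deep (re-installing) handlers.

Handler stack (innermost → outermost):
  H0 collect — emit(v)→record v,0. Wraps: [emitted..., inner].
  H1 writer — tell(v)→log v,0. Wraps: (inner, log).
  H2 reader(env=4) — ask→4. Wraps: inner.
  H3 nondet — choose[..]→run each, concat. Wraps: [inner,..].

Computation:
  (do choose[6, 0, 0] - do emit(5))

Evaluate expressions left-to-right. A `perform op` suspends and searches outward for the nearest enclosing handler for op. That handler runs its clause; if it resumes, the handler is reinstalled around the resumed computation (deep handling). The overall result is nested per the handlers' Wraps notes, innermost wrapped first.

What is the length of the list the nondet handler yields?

Step-by-step:
choose[6, 0, 0] @ H3
  branch[0] choose=6:
    emit(5) @ H0 ⇒ out+=5
    H0 returns [5, 6]
    H1 returns ([5, 6], ())
    H2 returns ([5, 6], ())
    H3 returns [([5, 6], ())]
  branch[1] choose=0:
    emit(5) @ H0 ⇒ out+=5
    H0 returns [5, 0]
    H1 returns ([5, 0], ())
    H2 returns ([5, 0], ())
    H3 returns [([5, 0], ())]
  branch[2] choose=0:
    emit(5) @ H0 ⇒ out+=5
    H0 returns [5, 0]
    H1 returns ([5, 0], ())
    H2 returns ([5, 0], ())
    H3 returns [([5, 0], ())]
= [([5, 6], ()), ([5, 0], ()), ([5, 0], ())]

Answer: 3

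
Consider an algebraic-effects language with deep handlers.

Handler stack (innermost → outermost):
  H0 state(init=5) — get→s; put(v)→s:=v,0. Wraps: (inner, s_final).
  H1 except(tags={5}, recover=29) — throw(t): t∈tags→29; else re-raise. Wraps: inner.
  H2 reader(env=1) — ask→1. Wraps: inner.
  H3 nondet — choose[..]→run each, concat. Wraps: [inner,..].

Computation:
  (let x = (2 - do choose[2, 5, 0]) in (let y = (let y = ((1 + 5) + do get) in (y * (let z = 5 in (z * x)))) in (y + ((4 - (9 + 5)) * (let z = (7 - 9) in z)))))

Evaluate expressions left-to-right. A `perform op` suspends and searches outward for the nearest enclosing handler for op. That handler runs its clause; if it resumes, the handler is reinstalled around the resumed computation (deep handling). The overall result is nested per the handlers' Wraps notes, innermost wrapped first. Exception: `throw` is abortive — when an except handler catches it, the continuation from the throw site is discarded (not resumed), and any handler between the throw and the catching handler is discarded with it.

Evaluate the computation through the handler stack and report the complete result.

Step-by-step:
choose[2, 5, 0] @ H3
  branch[0] choose=2:
    get @ H0 ⇒ 5
    H0 returns (20, 5)
    H1 returns (20, 5)
    H2 returns (20, 5)
    H3 returns [(20, 5)]
  branch[1] choose=5:
    get @ H0 ⇒ 5
    H0 returns (-145, 5)
    H1 returns (-145, 5)
    H2 returns (-145, 5)
    H3 returns [(-145, 5)]
  branch[2] choose=0:
    get @ H0 ⇒ 5
    H0 returns (130, 5)
    H1 returns (130, 5)
    H2 returns (130, 5)
    H3 returns [(130, 5)]
= [(20, 5), (-145, 5), (130, 5)]

Answer: [(20, 5), (-145, 5), (130, 5)]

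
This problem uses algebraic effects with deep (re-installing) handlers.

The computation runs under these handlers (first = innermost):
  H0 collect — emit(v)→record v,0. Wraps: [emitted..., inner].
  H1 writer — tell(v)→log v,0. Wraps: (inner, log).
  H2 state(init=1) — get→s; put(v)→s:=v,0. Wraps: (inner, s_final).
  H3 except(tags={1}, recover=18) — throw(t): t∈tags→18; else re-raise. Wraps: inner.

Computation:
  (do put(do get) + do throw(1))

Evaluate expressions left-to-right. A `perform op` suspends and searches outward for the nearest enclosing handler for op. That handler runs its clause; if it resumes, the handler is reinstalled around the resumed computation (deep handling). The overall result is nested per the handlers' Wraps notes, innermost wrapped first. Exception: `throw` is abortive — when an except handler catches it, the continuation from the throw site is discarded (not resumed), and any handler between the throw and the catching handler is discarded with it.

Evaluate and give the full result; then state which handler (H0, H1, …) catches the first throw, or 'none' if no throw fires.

Answer: 18 ; first throw caught by: H3

Evaluation trace:
get @ H2 ⇒ 1
put(1) @ H2 ⇒ s:=1
throw(1) @ H3 caught ⇒ 18
= 18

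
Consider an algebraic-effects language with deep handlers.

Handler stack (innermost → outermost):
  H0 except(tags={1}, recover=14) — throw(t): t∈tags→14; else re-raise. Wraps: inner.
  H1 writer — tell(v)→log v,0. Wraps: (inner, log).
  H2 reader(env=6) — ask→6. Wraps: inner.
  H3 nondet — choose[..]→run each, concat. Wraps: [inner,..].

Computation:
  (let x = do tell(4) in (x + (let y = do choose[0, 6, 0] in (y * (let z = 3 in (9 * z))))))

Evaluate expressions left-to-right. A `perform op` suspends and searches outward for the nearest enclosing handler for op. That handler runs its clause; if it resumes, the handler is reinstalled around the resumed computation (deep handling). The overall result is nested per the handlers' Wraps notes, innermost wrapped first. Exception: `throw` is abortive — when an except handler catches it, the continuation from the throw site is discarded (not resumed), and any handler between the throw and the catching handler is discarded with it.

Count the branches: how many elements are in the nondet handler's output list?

Answer: 3

Step-by-step:
tell(4) @ H1 ⇒ log+=4
choose[0, 6, 0] @ H3
  branch[0] choose=0:
    H0 returns 0
    H1 returns (0, (4))
    H2 returns (0, (4))
    H3 returns [(0, (4))]
  branch[1] choose=6:
    H0 returns 162
    H1 returns (162, (4))
    H2 returns (162, (4))
    H3 returns [(162, (4))]
  branch[2] choose=0:
    H0 returns 0
    H1 returns (0, (4))
    H2 returns (0, (4))
    H3 returns [(0, (4))]
= [(0, (4)), (162, (4)), (0, (4))]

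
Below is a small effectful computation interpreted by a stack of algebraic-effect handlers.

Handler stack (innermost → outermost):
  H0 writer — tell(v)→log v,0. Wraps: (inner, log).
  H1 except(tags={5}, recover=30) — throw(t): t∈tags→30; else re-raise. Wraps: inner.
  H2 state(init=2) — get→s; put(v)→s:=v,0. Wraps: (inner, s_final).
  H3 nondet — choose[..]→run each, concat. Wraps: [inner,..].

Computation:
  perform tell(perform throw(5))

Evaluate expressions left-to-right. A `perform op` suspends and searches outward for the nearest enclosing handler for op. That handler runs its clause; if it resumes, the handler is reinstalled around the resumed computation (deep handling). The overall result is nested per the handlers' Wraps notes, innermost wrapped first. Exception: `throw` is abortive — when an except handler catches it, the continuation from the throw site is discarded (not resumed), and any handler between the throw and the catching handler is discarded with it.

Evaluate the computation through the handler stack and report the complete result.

Step-by-step:
throw(5) @ H1 caught ⇒ 30
H2 returns (30, 2)
H3 returns [(30, 2)]
= [(30, 2)]

Answer: [(30, 2)]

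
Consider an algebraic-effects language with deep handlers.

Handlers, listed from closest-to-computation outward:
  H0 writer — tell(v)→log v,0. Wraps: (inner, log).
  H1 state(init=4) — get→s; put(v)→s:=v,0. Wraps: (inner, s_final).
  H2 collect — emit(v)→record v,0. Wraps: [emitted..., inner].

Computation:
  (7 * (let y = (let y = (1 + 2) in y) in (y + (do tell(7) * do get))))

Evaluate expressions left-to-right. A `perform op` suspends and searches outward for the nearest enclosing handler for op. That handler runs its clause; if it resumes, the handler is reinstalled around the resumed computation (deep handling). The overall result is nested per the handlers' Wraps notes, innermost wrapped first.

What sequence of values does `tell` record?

Working:
tell(7) @ H0 ⇒ log+=7
get @ H1 ⇒ 4
H0 returns (21, (7))
H1 returns ((21, (7)), 4)
H2 returns [((21, (7)), 4)]
= [((21, (7)), 4)]

Answer: (7)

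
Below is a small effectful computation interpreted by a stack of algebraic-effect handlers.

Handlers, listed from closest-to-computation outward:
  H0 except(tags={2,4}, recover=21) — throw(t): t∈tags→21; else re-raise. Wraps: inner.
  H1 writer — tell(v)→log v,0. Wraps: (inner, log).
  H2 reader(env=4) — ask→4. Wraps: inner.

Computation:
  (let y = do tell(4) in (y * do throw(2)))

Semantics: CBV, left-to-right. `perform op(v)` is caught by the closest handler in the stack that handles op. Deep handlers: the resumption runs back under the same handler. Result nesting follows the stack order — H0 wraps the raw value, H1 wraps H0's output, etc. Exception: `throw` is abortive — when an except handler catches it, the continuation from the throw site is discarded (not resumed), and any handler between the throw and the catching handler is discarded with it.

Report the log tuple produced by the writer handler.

Working:
tell(4) @ H1 ⇒ log+=4
throw(2) @ H0 caught ⇒ 21
H1 returns (21, (4))
H2 returns (21, (4))
= (21, (4))

Answer: (4)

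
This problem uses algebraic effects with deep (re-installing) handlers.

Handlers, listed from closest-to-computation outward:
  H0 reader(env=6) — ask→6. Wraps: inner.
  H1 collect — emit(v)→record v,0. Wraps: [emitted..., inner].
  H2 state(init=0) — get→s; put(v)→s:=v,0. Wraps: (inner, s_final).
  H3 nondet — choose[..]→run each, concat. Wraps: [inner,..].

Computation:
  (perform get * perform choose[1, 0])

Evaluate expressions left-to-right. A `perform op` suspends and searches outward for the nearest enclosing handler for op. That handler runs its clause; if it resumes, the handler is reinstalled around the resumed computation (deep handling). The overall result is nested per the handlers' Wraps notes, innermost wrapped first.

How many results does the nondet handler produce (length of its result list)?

Working:
get @ H2 ⇒ 0
choose[1, 0] @ H3
  branch[0] choose=1:
    H0 returns 0
    H1 returns [0]
    H2 returns ([0], 0)
    H3 returns [([0], 0)]
  branch[1] choose=0:
    H0 returns 0
    H1 returns [0]
    H2 returns ([0], 0)
    H3 returns [([0], 0)]
= [([0], 0), ([0], 0)]

Answer: 2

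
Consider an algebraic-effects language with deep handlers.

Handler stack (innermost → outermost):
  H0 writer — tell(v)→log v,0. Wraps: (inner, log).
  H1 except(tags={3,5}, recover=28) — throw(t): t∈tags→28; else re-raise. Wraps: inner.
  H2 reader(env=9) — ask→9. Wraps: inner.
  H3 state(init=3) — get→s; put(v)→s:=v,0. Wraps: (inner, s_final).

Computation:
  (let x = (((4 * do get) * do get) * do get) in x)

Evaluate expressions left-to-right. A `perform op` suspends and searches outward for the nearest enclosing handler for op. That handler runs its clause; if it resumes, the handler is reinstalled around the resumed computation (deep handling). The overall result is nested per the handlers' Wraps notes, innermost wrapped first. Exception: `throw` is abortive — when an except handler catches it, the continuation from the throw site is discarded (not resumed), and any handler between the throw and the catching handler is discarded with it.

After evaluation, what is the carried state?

Evaluation trace:
get @ H3 ⇒ 3
get @ H3 ⇒ 3
get @ H3 ⇒ 3
H0 returns (108, ())
H1 returns (108, ())
H2 returns (108, ())
H3 returns ((108, ()), 3)
= ((108, ()), 3)

Answer: 3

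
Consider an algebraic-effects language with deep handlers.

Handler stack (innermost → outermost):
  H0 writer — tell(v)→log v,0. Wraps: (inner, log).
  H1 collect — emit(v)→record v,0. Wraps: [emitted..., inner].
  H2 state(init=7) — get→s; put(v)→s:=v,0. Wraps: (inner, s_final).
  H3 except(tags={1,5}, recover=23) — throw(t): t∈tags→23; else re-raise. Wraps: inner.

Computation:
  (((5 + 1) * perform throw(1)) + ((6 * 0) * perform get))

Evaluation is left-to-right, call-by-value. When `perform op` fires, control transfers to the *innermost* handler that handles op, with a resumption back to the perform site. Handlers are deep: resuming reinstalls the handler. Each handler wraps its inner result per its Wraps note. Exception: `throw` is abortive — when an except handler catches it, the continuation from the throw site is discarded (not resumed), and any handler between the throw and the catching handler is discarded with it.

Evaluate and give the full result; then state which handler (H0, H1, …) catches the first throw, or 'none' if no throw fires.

Answer: 23 ; first throw caught by: H3

Working:
throw(1) @ H3 caught ⇒ 23
= 23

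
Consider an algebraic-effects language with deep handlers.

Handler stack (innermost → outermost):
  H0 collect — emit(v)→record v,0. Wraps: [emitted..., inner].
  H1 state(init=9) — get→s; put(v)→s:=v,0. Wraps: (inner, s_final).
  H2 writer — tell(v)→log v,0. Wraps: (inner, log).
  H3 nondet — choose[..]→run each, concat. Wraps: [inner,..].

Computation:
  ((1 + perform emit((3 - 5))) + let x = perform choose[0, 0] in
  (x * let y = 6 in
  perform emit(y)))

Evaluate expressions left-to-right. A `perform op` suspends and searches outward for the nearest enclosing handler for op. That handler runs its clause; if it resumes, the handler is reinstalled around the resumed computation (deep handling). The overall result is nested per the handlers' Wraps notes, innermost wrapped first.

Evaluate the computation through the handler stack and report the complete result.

Evaluation trace:
emit(-2) @ H0 ⇒ out+=-2
choose[0, 0] @ H3
  branch[0] choose=0:
    emit(6) @ H0 ⇒ out+=6
    H0 returns [-2, 6, 1]
    H1 returns ([-2, 6, 1], 9)
    H2 returns (([-2, 6, 1], 9), ())
    H3 returns [(([-2, 6, 1], 9), ())]
  branch[1] choose=0:
    emit(6) @ H0 ⇒ out+=6
    H0 returns [-2, 6, 1]
    H1 returns ([-2, 6, 1], 9)
    H2 returns (([-2, 6, 1], 9), ())
    H3 returns [(([-2, 6, 1], 9), ())]
= [(([-2, 6, 1], 9), ()), (([-2, 6, 1], 9), ())]

Answer: [(([-2, 6, 1], 9), ()), (([-2, 6, 1], 9), ())]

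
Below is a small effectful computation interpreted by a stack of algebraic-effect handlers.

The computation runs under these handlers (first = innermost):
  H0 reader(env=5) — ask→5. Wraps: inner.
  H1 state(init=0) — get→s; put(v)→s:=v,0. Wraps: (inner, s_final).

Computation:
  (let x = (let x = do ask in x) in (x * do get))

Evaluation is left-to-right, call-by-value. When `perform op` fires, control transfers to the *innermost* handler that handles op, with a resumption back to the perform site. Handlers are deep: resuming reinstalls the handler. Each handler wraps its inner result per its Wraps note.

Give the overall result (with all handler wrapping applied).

Evaluation trace:
ask @ H0 ⇒ 5
get @ H1 ⇒ 0
H0 returns 0
H1 returns (0, 0)
= (0, 0)

Answer: (0, 0)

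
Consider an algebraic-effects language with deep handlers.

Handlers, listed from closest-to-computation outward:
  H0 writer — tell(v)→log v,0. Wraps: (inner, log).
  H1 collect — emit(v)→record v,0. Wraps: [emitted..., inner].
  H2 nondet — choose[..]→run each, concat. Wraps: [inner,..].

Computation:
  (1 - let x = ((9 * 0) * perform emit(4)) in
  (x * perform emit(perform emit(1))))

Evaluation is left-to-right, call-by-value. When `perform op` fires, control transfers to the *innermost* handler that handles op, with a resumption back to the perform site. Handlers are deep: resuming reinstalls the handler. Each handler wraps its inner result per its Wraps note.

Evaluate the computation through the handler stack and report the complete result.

Step-by-step:
emit(4) @ H1 ⇒ out+=4
emit(1) @ H1 ⇒ out+=1
emit(0) @ H1 ⇒ out+=0
H0 returns (1, ())
H1 returns [4, 1, 0, (1, ())]
H2 returns [[4, 1, 0, (1, ())]]
= [[4, 1, 0, (1, ())]]

Answer: [[4, 1, 0, (1, ())]]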